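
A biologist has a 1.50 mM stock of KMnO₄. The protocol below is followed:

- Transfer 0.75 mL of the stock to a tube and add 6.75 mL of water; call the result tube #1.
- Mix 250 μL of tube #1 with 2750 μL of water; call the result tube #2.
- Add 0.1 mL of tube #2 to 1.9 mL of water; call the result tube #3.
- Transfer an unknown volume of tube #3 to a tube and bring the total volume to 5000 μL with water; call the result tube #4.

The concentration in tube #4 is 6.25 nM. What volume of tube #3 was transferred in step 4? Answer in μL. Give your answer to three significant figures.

Step 1: 0.75 mL + 6.75 mL = 7.5 mL total → factor 7.5/0.75 = 10
Step 2: 250 μL + 2750 μL = 3000 μL total → factor 3000/250 = 12
Step 3: 0.1 mL + 1.9 mL = 2 mL total → factor 2/0.1 = 20
Step 4: v brought to 5000 μL → factor = 5000 μL/v
Product of known-step factors = 2400
Overall factor = 1.50 mM / (6.25 nM) = 2.4 × 10^5
Step-4 factor = 2.4 × 10^5 / 2400 = 100
v = 5000 μL / 100 = 50.0 μL

50.0 μL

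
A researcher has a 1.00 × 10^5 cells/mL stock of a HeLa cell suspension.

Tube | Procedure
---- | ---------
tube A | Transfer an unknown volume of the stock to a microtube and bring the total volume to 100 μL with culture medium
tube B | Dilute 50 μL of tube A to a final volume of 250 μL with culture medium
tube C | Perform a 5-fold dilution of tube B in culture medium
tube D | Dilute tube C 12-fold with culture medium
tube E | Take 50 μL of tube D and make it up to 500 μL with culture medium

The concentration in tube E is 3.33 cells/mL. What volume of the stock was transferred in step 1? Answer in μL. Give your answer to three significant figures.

Step 1: v brought to 100 μL → factor = 100 μL/v
Step 2: 50 μL brought to 250 μL → factor 250/50 = 5
Step 3: 5-fold → factor 5
Step 4: 12-fold → factor 12
Step 5: 50 μL brought to 500 μL → factor 500/50 = 10
Product of known-step factors = 3000
Overall factor = 1.00 × 10^5 cells/mL / (3.33 cells/mL) = 30030
Step-1 factor = 30030 / 3000 = 10.01
v = 100 μL / 10.01 = 9.99 μL

9.99 μL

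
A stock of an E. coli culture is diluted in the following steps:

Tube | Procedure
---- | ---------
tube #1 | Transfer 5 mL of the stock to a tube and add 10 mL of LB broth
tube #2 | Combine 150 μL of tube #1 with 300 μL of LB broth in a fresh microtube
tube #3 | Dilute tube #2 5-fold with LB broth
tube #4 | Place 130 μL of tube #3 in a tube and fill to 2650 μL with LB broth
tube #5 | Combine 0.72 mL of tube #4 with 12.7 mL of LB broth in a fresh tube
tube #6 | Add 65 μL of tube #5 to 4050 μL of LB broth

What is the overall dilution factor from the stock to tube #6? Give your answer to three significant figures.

Step 1: 5 mL + 10 mL = 15 mL total → factor 15/5 = 3
Step 2: 150 μL + 300 μL = 450 μL total → factor 450/150 = 3
Step 3: 5-fold → factor 5
Step 4: 130 μL brought to 2650 μL → factor 2650/130 = 20.385
Step 5: 0.72 mL + 12.7 mL = 13.42 mL total → factor 13.42/0.72 = 18.639
Step 6: 65 μL + 4050 μL = 4115 μL total → factor 4115/65 = 63.308
Overall dilution factor = 3 × 3 × 5 × 20.385 × 18.639 × 63.308 = 1.0824 × 10^6

1.08 × 10^6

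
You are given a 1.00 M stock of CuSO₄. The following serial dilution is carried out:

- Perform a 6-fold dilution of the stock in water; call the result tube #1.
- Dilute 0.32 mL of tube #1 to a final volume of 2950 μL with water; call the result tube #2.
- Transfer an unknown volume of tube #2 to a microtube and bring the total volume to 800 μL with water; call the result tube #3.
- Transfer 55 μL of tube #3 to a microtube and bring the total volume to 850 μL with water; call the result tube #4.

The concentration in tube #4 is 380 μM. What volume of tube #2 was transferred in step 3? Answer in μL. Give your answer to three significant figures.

260 μL

Step 1: 6-fold → factor 6
Step 2: 0.32 mL brought to 2950 μL → factor 2.95/0.32 = 9.2188
Step 3: v brought to 800 μL → factor = 800 μL/v
Step 4: 55 μL brought to 850 μL → factor 850/55 = 15.455
Product of known-step factors = 854.83
Overall factor = 1.00 M / (380 μM) = 2631.6
Step-3 factor = 2631.6 / 854.83 = 3.0785
v = 800 μL / 3.0785 = 260 μL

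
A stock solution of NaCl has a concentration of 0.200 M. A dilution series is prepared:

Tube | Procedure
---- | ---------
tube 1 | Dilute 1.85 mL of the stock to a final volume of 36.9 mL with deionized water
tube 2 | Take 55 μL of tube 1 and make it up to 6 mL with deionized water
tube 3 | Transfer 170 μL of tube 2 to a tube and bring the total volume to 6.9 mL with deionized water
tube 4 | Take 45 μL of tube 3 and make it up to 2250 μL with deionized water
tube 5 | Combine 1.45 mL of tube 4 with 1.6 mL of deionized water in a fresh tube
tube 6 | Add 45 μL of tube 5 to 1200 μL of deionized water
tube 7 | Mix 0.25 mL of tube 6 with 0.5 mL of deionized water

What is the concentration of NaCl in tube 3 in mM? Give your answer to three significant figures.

0.00226 mM

Step 1: 1.85 mL brought to 36.9 mL → factor 36.9/1.85 = 19.946
Step 2: 55 μL brought to 6 mL → factor 6000/55 = 109.09
Step 3: 170 μL brought to 6.9 mL → factor 6900/170 = 40.588
Dilution factor through tube 3 = 19.946 × 109.09 × 40.588 = 88317
[tube 3] = 0.200 M / 88317 = 2.265 × 10^-6 M = 0.00226 mM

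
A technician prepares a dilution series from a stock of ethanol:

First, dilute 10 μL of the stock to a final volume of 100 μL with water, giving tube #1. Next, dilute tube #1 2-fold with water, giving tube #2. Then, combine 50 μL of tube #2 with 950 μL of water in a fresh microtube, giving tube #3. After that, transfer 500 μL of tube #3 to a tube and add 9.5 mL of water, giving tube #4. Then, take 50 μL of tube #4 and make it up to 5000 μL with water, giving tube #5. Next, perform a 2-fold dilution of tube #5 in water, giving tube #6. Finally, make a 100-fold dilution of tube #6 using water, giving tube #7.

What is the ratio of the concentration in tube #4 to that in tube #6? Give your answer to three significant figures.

200

Step 1: 10 μL brought to 100 μL → factor 100/10 = 10
Step 2: 2-fold → factor 2
Step 3: 50 μL + 950 μL = 1000 μL total → factor 1000/50 = 20
Step 4: 500 μL + 9.5 mL = 10000 μL total → factor 10000/500 = 20
Step 5: 50 μL brought to 5000 μL → factor 5000/50 = 100
Step 6: 2-fold → factor 2
Dilution factor to tube #4 = 8000; to tube #6 = 1.6 × 10^6
[tube #4]/[tube #6] = (factor to tube #6)/(factor to tube #4) = 1.6 × 10^6/8000 = 200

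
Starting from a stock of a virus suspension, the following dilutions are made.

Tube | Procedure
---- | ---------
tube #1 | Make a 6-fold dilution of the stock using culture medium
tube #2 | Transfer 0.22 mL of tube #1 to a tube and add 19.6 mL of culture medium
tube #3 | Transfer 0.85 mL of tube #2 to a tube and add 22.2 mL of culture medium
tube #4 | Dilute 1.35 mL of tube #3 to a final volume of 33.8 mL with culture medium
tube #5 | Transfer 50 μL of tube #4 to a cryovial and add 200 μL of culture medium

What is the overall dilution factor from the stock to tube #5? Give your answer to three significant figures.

1.84 × 10^6

Step 1: 6-fold → factor 6
Step 2: 0.22 mL + 19.6 mL = 19.82 mL total → factor 19.82/0.22 = 90.091
Step 3: 0.85 mL + 22.2 mL = 23.05 mL total → factor 23.05/0.85 = 27.118
Step 4: 1.35 mL brought to 33.8 mL → factor 33.8/1.35 = 25.037
Step 5: 50 μL + 200 μL = 250 μL total → factor 250/50 = 5
Overall dilution factor = 6 × 90.091 × 27.118 × 25.037 × 5 = 1.835 × 10^6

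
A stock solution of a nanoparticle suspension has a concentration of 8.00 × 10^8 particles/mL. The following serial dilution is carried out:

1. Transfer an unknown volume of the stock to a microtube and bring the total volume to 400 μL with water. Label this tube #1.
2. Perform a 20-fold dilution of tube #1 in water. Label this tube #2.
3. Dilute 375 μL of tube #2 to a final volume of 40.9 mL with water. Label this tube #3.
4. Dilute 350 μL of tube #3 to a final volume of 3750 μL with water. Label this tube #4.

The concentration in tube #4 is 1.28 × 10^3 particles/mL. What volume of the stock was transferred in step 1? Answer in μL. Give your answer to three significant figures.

Step 1: v brought to 400 μL → factor = 400 μL/v
Step 2: 20-fold → factor 20
Step 3: 375 μL brought to 40.9 mL → factor 40900/375 = 109.07
Step 4: 350 μL brought to 3750 μL → factor 3750/350 = 10.714
Product of known-step factors = 23371
Overall factor = 8.00 × 10^8 particles/mL / (1.28 × 10^3 particles/mL) = 6.25 × 10^5
Step-1 factor = 6.25 × 10^5 / 23371 = 26.742
v = 400 μL / 26.742 = 15.0 μL

15.0 μL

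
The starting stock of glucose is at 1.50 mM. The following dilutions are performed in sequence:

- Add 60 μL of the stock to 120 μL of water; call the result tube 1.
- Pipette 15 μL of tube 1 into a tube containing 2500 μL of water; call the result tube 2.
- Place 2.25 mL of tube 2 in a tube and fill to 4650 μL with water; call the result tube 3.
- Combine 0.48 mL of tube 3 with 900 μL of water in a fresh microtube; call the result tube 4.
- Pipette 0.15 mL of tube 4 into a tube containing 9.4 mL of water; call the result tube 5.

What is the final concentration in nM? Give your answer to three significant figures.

Step 1: 60 μL + 120 μL = 180 μL total → factor 180/60 = 3
Step 2: 15 μL + 2500 μL = 2515 μL total → factor 2515/15 = 167.67
Step 3: 2.25 mL brought to 4650 μL → factor 4.65/2.25 = 2.0667
Step 4: 0.48 mL + 900 μL = 1.38 mL total → factor 1.38/0.48 = 2.875
Step 5: 0.15 mL + 9.4 mL = 9.55 mL total → factor 9.55/0.15 = 63.667
Overall dilution factor = 3 × 167.67 × 2.0667 × 2.875 × 63.667 = 1.9028 × 10^5
Final = 1.50 mM / 1.9028 × 10^5 = 7.883 × 10^-6 mM = 7.88 nM

7.88 nM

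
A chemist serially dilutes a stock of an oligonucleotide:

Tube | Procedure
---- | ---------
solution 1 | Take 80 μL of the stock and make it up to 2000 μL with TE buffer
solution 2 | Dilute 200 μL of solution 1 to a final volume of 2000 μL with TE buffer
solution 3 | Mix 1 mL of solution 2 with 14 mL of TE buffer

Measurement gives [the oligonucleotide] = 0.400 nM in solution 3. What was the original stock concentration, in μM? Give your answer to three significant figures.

1.50 μM

Step 1: 80 μL brought to 2000 μL → factor 2000/80 = 25
Step 2: 200 μL brought to 2000 μL → factor 2000/200 = 10
Step 3: 1 mL + 14 mL = 15 mL total → factor 15/1 = 15
Overall dilution factor = 25 × 10 × 15 = 3750
Stock = 0.400 nM × 3750 = 1500 nM = 1.50 μM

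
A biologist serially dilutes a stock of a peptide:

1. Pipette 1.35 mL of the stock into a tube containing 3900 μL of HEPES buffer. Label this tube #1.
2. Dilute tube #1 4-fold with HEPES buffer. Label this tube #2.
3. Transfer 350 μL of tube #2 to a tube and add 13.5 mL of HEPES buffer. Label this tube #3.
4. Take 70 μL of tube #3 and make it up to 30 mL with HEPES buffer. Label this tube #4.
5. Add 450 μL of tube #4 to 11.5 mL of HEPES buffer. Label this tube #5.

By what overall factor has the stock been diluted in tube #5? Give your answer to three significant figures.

Step 1: 1.35 mL + 3900 μL = 5.25 mL total → factor 5.25/1.35 = 3.8889
Step 2: 4-fold → factor 4
Step 3: 350 μL + 13.5 mL = 13850 μL total → factor 13850/350 = 39.571
Step 4: 70 μL brought to 30 mL → factor 30000/70 = 428.57
Step 5: 450 μL + 11.5 mL = 11950 μL total → factor 11950/450 = 26.556
Overall dilution factor = 3.8889 × 4 × 39.571 × 428.57 × 26.556 = 7.0056 × 10^6

7.01 × 10^6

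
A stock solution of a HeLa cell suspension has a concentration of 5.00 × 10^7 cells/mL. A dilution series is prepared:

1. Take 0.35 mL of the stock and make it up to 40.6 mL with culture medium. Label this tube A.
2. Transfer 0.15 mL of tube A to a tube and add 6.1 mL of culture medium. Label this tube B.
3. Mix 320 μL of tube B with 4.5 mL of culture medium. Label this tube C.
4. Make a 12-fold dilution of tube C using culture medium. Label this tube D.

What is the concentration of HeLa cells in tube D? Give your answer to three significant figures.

57.2 cells/mL

Step 1: 0.35 mL brought to 40.6 mL → factor 40.6/0.35 = 116
Step 2: 0.15 mL + 6.1 mL = 6.25 mL total → factor 6.25/0.15 = 41.667
Step 3: 320 μL + 4.5 mL = 4820 μL total → factor 4820/320 = 15.062
Step 4: 12-fold → factor 12
Overall dilution factor = 116 × 41.667 × 15.062 × 12 = 8.7362 × 10^5
Final = 5.00 × 10^7 cells/mL / 8.7362 × 10^5 = 57.2 cells/mL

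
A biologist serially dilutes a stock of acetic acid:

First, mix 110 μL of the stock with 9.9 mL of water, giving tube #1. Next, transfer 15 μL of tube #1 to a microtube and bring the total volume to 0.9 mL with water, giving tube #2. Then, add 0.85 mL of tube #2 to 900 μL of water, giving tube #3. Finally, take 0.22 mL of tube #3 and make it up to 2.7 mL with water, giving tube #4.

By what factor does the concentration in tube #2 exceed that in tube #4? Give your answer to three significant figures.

Step 1: 110 μL + 9.9 mL = 10010 μL total → factor 10010/110 = 91
Step 2: 15 μL brought to 0.9 mL → factor 900/15 = 60
Step 3: 0.85 mL + 900 μL = 1.75 mL total → factor 1.75/0.85 = 2.0588
Step 4: 0.22 mL brought to 2.7 mL → factor 2.7/0.22 = 12.273
Dilution factor to tube #2 = 5460; to tube #4 = 1.3796 × 10^5
[tube #2]/[tube #4] = (factor to tube #4)/(factor to tube #2) = 1.3796 × 10^5/5460 = 25.3

25.3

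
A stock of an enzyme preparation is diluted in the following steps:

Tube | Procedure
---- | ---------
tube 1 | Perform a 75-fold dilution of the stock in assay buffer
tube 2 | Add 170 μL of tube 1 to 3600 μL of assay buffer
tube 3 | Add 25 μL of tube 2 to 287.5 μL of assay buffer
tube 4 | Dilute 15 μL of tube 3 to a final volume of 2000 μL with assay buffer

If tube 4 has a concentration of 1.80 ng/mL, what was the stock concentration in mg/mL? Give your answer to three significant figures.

4.99 mg/mL

Step 1: 75-fold → factor 75
Step 2: 170 μL + 3600 μL = 3770 μL total → factor 3770/170 = 22.176
Step 3: 25 μL + 287.5 μL = 312.5 μL total → factor 312.5/25 = 12.5
Step 4: 15 μL brought to 2000 μL → factor 2000/15 = 133.33
Overall dilution factor = 75 × 22.176 × 12.5 × 133.33 = 2.7721 × 10^6
Stock = 1.80 ng/mL × 2.7721 × 10^6 = 4.990 × 10^6 ng/mL = 4.99 mg/mL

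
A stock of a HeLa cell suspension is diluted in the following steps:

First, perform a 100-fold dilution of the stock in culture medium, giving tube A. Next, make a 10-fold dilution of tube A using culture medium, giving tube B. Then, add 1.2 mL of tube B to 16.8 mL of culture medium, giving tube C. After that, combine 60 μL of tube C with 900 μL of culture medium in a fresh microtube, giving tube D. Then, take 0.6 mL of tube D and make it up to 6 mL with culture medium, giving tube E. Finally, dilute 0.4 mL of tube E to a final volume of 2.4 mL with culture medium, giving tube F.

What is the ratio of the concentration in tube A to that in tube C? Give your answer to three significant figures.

Step 1: 100-fold → factor 100
Step 2: 10-fold → factor 10
Step 3: 1.2 mL + 16.8 mL = 18 mL total → factor 18/1.2 = 15
Dilution factor to tube A = 100; to tube C = 15000
[tube A]/[tube C] = (factor to tube C)/(factor to tube A) = 15000/100 = 150

150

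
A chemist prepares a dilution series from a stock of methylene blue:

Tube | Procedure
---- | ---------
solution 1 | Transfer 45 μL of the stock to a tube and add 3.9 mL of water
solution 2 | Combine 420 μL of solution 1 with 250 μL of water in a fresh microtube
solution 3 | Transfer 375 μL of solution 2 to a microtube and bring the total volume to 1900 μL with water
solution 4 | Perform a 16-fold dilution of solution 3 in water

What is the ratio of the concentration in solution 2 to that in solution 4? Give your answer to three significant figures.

81.1

Step 1: 45 μL + 3.9 mL = 3945 μL total → factor 3945/45 = 87.667
Step 2: 420 μL + 250 μL = 670 μL total → factor 670/420 = 1.5952
Step 3: 375 μL brought to 1900 μL → factor 1900/375 = 5.0667
Step 4: 16-fold → factor 16
Dilution factor to solution 2 = 139.85; to solution 4 = 11337
[solution 2]/[solution 4] = (factor to solution 4)/(factor to solution 2) = 11337/139.85 = 81.1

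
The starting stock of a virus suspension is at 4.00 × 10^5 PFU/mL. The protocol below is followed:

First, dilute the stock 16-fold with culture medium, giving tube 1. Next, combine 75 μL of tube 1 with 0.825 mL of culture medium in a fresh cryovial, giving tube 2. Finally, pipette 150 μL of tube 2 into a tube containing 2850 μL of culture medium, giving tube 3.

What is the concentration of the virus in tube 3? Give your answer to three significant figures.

104 PFU/mL

Step 1: 16-fold → factor 16
Step 2: 75 μL + 0.825 mL = 900 μL total → factor 900/75 = 12
Step 3: 150 μL + 2850 μL = 3000 μL total → factor 3000/150 = 20
Overall dilution factor = 16 × 12 × 20 = 3840
Final = 4.00 × 10^5 PFU/mL / 3840 = 104 PFU/mL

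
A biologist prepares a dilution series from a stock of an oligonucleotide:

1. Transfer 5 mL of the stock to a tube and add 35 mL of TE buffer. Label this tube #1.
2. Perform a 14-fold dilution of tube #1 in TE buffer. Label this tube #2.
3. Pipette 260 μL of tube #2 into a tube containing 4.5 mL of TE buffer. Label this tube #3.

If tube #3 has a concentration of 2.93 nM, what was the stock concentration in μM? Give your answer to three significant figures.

6.01 μM

Step 1: 5 mL + 35 mL = 40 mL total → factor 40/5 = 8
Step 2: 14-fold → factor 14
Step 3: 260 μL + 4.5 mL = 4760 μL total → factor 4760/260 = 18.308
Overall dilution factor = 8 × 14 × 18.308 = 2050.5
Stock = 2.93 nM × 2050.5 = 6008 nM = 6.01 μM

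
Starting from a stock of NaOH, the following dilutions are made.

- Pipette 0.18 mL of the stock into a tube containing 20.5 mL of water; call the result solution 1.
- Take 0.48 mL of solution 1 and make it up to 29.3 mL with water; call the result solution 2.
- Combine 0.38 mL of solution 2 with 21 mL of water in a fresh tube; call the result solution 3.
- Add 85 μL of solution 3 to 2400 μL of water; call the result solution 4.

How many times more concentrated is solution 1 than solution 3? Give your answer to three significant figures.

3.43 × 10^3

Step 1: 0.18 mL + 20.5 mL = 20.68 mL total → factor 20.68/0.18 = 114.89
Step 2: 0.48 mL brought to 29.3 mL → factor 29.3/0.48 = 61.042
Step 3: 0.38 mL + 21 mL = 21.38 mL total → factor 21.38/0.38 = 56.263
Dilution factor to solution 1 = 114.89; to solution 3 = 3.9457 × 10^5
[solution 1]/[solution 3] = (factor to solution 3)/(factor to solution 1) = 3.9457 × 10^5/114.89 = 3.43 × 10^3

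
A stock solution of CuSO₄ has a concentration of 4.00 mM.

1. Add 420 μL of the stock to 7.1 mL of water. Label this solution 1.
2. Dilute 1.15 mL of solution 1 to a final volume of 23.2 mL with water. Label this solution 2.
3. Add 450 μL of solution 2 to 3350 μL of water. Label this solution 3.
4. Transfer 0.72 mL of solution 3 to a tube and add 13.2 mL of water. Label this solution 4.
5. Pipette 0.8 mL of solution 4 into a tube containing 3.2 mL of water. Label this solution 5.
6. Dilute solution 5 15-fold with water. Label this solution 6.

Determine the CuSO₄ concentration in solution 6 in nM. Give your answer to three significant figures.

Step 1: 420 μL + 7.1 mL = 7520 μL total → factor 7520/420 = 17.905
Step 2: 1.15 mL brought to 23.2 mL → factor 23.2/1.15 = 20.174
Step 3: 450 μL + 3350 μL = 3800 μL total → factor 3800/450 = 8.4444
Step 4: 0.72 mL + 13.2 mL = 13.92 mL total → factor 13.92/0.72 = 19.333
Step 5: 0.8 mL + 3.2 mL = 4 mL total → factor 4/0.8 = 5
Step 6: 15-fold → factor 15
Overall dilution factor = 17.905 × 20.174 × 8.4444 × 19.333 × 5 × 15 = 4.4228 × 10^6
Final = 4.00 mM / 4.4228 × 10^6 = 9.044 × 10^-7 mM = 0.904 nM

0.904 nM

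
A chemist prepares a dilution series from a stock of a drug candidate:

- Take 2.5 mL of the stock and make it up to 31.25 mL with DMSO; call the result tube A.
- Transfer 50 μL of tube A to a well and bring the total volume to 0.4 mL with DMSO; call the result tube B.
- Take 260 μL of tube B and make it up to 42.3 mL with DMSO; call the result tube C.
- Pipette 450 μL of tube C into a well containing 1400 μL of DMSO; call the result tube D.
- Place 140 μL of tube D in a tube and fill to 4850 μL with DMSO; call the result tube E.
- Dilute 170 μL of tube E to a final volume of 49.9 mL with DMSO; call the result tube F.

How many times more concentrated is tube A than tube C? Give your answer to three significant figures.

1.30 × 10^3

Step 1: 2.5 mL brought to 31.25 mL → factor 31.25/2.5 = 12.5
Step 2: 50 μL brought to 0.4 mL → factor 400/50 = 8
Step 3: 260 μL brought to 42.3 mL → factor 42300/260 = 162.69
Dilution factor to tube A = 12.5; to tube C = 16269
[tube A]/[tube C] = (factor to tube C)/(factor to tube A) = 16269/12.5 = 1.30 × 10^3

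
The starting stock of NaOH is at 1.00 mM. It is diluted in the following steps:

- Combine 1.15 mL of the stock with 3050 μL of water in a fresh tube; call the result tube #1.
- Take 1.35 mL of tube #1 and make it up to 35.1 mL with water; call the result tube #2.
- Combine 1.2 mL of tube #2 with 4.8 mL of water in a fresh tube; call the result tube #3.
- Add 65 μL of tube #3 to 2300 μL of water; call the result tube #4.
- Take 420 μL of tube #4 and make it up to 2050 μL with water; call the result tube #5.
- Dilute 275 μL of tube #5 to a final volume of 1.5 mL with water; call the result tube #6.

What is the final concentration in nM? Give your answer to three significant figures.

2.17 nM

Step 1: 1.15 mL + 3050 μL = 4.2 mL total → factor 4.2/1.15 = 3.6522
Step 2: 1.35 mL brought to 35.1 mL → factor 35.1/1.35 = 26
Step 3: 1.2 mL + 4.8 mL = 6 mL total → factor 6/1.2 = 5
Step 4: 65 μL + 2300 μL = 2365 μL total → factor 2365/65 = 36.385
Step 5: 420 μL brought to 2050 μL → factor 2050/420 = 4.881
Step 6: 275 μL brought to 1.5 mL → factor 1500/275 = 5.4545
Overall dilution factor = 3.6522 × 26 × 5 × 36.385 × 4.881 × 5.4545 = 4.5991 × 10^5
Final = 1.00 mM / 4.5991 × 10^5 = 2.174 × 10^-6 mM = 2.17 nM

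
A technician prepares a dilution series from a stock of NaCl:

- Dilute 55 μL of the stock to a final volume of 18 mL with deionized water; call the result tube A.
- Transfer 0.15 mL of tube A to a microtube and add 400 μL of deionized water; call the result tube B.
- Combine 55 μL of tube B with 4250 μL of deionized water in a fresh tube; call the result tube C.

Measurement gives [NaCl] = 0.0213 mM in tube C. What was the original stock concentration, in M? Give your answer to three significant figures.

Step 1: 55 μL brought to 18 mL → factor 18000/55 = 327.27
Step 2: 0.15 mL + 400 μL = 0.55 mL total → factor 0.55/0.15 = 3.6667
Step 3: 55 μL + 4250 μL = 4305 μL total → factor 4305/55 = 78.273
Overall dilution factor = 327.27 × 3.6667 × 78.273 = 93927
Stock = 0.0213 mM × 93927 = 2001 mM = 2.00 M

2.00 M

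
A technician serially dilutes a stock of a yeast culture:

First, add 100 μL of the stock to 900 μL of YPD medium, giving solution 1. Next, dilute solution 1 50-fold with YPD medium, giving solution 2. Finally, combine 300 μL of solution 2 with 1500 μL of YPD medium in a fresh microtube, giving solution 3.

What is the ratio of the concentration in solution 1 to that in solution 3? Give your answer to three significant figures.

Step 1: 100 μL + 900 μL = 1000 μL total → factor 1000/100 = 10
Step 2: 50-fold → factor 50
Step 3: 300 μL + 1500 μL = 1800 μL total → factor 1800/300 = 6
Dilution factor to solution 1 = 10; to solution 3 = 3000
[solution 1]/[solution 3] = (factor to solution 3)/(factor to solution 1) = 3000/10 = 300

300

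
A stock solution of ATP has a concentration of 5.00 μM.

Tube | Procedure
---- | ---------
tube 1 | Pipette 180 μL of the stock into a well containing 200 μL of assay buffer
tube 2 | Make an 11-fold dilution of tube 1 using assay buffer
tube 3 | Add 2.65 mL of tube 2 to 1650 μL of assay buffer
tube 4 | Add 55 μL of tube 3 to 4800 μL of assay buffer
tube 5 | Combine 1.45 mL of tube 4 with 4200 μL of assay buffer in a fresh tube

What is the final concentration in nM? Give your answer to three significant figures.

0.386 nM

Step 1: 180 μL + 200 μL = 380 μL total → factor 380/180 = 2.1111
Step 2: 11-fold → factor 11
Step 3: 2.65 mL + 1650 μL = 4.3 mL total → factor 4.3/2.65 = 1.6226
Step 4: 55 μL + 4800 μL = 4855 μL total → factor 4855/55 = 88.273
Step 5: 1.45 mL + 4200 μL = 5.65 mL total → factor 5.65/1.45 = 3.8966
Overall dilution factor = 2.1111 × 11 × 1.6226 × 88.273 × 3.8966 = 12961
Final = 5.00 μM / 12961 = 0.0003858 μM = 0.386 nM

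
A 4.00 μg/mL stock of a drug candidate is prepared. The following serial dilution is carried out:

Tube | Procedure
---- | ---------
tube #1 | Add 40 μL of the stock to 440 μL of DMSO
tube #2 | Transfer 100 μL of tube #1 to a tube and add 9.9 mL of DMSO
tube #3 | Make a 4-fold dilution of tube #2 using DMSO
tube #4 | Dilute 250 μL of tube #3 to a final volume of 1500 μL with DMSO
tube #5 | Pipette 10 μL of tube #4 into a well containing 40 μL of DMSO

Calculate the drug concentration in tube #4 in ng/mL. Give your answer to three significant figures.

0.139 ng/mL

Step 1: 40 μL + 440 μL = 480 μL total → factor 480/40 = 12
Step 2: 100 μL + 9.9 mL = 10000 μL total → factor 10000/100 = 100
Step 3: 4-fold → factor 4
Step 4: 250 μL brought to 1500 μL → factor 1500/250 = 6
Dilution factor through tube #4 = 12 × 100 × 4 × 6 = 28800
[tube #4] = 4.00 μg/mL / 28800 = 0.0001389 μg/mL = 0.139 ng/mL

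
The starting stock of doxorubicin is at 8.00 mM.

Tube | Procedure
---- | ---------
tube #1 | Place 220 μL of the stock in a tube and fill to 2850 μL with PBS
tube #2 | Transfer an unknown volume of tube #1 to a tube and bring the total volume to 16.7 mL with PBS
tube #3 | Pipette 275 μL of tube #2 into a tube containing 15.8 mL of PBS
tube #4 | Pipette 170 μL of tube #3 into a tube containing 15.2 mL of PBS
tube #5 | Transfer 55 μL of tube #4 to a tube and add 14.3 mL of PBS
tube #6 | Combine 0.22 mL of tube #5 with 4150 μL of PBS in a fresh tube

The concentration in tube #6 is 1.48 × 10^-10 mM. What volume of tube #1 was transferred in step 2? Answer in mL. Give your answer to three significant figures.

0.110 mL

Step 1: 220 μL brought to 2850 μL → factor 2850/220 = 12.955
Step 2: v brought to 16.7 mL → factor = 16.7 mL/v
Step 3: 275 μL + 15.8 mL = 16075 μL total → factor 16075/275 = 58.455
Step 4: 170 μL + 15.2 mL = 15370 μL total → factor 15370/170 = 90.412
Step 5: 55 μL + 14.3 mL = 14355 μL total → factor 14355/55 = 261
Step 6: 0.22 mL + 4150 μL = 4.37 mL total → factor 4.37/0.22 = 19.864
Product of known-step factors = 3.5495 × 10^8
Overall factor = 8.00 mM / (1.48 × 10^-10 mM) = 5.4054 × 10^10
Step-2 factor = 5.4054 × 10^10 / 3.5495 × 10^8 = 152.29
v = 16.7 mL / 152.29 = 0.110 mL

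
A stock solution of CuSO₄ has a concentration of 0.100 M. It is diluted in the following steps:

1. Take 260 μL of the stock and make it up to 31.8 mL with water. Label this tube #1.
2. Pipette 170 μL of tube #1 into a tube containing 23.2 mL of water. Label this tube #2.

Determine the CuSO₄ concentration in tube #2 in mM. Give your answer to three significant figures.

Step 1: 260 μL brought to 31.8 mL → factor 31800/260 = 122.31
Step 2: 170 μL + 23.2 mL = 23370 μL total → factor 23370/170 = 137.47
Overall dilution factor = 122.31 × 137.47 = 16814
Final = 0.100 M / 16814 = 5.948 × 10^-6 M = 0.00595 mM

0.00595 mM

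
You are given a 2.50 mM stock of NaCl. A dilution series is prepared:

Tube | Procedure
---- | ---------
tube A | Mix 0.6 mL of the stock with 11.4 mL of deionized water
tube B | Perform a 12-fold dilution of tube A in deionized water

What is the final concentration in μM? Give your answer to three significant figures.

10.4 μM

Step 1: 0.6 mL + 11.4 mL = 12 mL total → factor 12/0.6 = 20
Step 2: 12-fold → factor 12
Overall dilution factor = 20 × 12 = 240
Final = 2.50 mM / 240 = 0.01042 mM = 10.4 μM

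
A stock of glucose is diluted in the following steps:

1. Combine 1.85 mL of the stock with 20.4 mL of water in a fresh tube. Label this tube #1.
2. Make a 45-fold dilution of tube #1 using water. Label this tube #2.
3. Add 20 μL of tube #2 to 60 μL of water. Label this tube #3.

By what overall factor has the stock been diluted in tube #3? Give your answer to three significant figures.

Step 1: 1.85 mL + 20.4 mL = 22.25 mL total → factor 22.25/1.85 = 12.027
Step 2: 45-fold → factor 45
Step 3: 20 μL + 60 μL = 80 μL total → factor 80/20 = 4
Overall dilution factor = 12.027 × 45 × 4 = 2164.9

2.16 × 10^3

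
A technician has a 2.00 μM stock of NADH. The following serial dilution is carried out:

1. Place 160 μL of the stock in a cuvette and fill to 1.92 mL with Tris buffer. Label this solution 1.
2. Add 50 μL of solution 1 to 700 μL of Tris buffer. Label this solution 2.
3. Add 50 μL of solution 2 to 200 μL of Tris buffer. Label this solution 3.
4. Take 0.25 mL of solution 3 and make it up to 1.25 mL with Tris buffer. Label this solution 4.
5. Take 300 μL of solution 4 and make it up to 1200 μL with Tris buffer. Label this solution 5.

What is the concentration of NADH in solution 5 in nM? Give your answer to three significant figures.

Step 1: 160 μL brought to 1.92 mL → factor 1920/160 = 12
Step 2: 50 μL + 700 μL = 750 μL total → factor 750/50 = 15
Step 3: 50 μL + 200 μL = 250 μL total → factor 250/50 = 5
Step 4: 0.25 mL brought to 1.25 mL → factor 1.25/0.25 = 5
Step 5: 300 μL brought to 1200 μL → factor 1200/300 = 4
Overall dilution factor = 12 × 15 × 5 × 5 × 4 = 18000
Final = 2.00 μM / 18000 = 0.0001111 μM = 0.111 nM

0.111 nM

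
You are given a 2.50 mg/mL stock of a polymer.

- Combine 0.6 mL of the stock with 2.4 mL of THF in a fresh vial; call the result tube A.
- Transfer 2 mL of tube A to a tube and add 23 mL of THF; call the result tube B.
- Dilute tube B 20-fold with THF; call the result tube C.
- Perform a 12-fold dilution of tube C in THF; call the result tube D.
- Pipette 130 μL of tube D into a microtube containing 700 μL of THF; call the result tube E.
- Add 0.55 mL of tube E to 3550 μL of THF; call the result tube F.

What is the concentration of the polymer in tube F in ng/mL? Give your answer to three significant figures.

3.50 ng/mL

Step 1: 0.6 mL + 2.4 mL = 3 mL total → factor 3/0.6 = 5
Step 2: 2 mL + 23 mL = 25 mL total → factor 25/2 = 12.5
Step 3: 20-fold → factor 20
Step 4: 12-fold → factor 12
Step 5: 130 μL + 700 μL = 830 μL total → factor 830/130 = 6.3846
Step 6: 0.55 mL + 3550 μL = 4.1 mL total → factor 4.1/0.55 = 7.4545
Overall dilution factor = 5 × 12.5 × 20 × 12 × 6.3846 × 7.4545 = 7.1392 × 10^5
Final = 2.50 mg/mL / 7.1392 × 10^5 = 3.502 × 10^-6 mg/mL = 3.50 ng/mL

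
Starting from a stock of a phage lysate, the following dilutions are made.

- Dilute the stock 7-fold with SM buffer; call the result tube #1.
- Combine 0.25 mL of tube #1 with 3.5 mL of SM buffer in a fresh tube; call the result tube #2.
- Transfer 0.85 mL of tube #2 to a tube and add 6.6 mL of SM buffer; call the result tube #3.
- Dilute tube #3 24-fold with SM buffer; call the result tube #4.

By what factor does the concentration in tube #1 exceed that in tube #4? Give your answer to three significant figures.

3.16 × 10^3

Step 1: 7-fold → factor 7
Step 2: 0.25 mL + 3.5 mL = 3.75 mL total → factor 3.75/0.25 = 15
Step 3: 0.85 mL + 6.6 mL = 7.45 mL total → factor 7.45/0.85 = 8.7647
Step 4: 24-fold → factor 24
Dilution factor to tube #1 = 7; to tube #4 = 22087
[tube #1]/[tube #4] = (factor to tube #4)/(factor to tube #1) = 22087/7 = 3.16 × 10^3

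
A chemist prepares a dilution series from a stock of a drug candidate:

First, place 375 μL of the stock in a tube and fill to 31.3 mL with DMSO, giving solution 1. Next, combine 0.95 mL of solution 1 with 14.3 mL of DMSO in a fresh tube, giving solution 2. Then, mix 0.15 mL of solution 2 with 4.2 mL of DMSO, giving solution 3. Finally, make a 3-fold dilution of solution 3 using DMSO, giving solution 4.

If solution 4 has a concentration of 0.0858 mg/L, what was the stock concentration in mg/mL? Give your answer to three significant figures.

10.0 mg/mL

Step 1: 375 μL brought to 31.3 mL → factor 31300/375 = 83.467
Step 2: 0.95 mL + 14.3 mL = 15.25 mL total → factor 15.25/0.95 = 16.053
Step 3: 0.15 mL + 4.2 mL = 4.35 mL total → factor 4.35/0.15 = 29
Step 4: 3-fold → factor 3
Overall dilution factor = 83.467 × 16.053 × 29 × 3 = 1.1657 × 10^5
Stock = 0.0858 mg/L × 1.1657 × 10^5 = 1.000 × 10^4 mg/L = 10.0 mg/mL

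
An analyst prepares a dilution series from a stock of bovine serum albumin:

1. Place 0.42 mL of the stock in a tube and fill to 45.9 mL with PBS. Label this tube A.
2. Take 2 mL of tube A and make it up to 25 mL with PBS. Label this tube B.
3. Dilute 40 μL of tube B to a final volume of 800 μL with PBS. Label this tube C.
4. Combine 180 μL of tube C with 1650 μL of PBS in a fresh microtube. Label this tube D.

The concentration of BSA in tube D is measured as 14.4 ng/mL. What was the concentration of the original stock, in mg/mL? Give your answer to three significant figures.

4.00 mg/mL

Step 1: 0.42 mL brought to 45.9 mL → factor 45.9/0.42 = 109.29
Step 2: 2 mL brought to 25 mL → factor 25/2 = 12.5
Step 3: 40 μL brought to 800 μL → factor 800/40 = 20
Step 4: 180 μL + 1650 μL = 1830 μL total → factor 1830/180 = 10.167
Overall dilution factor = 109.29 × 12.5 × 20 × 10.167 = 2.7777 × 10^5
Stock = 14.4 ng/mL × 2.7777 × 10^5 = 4.000 × 10^6 ng/mL = 4.00 mg/mL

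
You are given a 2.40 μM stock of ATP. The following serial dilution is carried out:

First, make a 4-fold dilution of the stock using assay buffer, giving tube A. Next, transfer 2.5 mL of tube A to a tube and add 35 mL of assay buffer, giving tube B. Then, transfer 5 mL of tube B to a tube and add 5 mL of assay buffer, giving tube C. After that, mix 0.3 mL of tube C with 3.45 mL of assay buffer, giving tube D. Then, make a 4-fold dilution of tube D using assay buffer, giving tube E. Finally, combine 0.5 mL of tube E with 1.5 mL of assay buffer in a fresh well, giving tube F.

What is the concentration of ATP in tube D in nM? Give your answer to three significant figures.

Step 1: 4-fold → factor 4
Step 2: 2.5 mL + 35 mL = 37.5 mL total → factor 37.5/2.5 = 15
Step 3: 5 mL + 5 mL = 10 mL total → factor 10/5 = 2
Step 4: 0.3 mL + 3.45 mL = 3.75 mL total → factor 3.75/0.3 = 12.5
Dilution factor through tube D = 4 × 15 × 2 × 12.5 = 1500
[tube D] = 2.40 μM / 1500 = 0.001600 μM = 1.60 nM

1.60 nM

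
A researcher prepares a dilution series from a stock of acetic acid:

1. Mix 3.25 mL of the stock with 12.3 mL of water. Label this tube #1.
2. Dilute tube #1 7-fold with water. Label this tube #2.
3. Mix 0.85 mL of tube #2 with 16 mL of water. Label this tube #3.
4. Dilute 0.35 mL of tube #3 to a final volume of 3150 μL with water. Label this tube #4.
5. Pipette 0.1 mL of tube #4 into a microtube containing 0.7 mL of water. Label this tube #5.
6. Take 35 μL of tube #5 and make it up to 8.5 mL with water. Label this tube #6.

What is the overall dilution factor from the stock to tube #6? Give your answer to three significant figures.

1.16 × 10^7

Step 1: 3.25 mL + 12.3 mL = 15.55 mL total → factor 15.55/3.25 = 4.7846
Step 2: 7-fold → factor 7
Step 3: 0.85 mL + 16 mL = 16.85 mL total → factor 16.85/0.85 = 19.824
Step 4: 0.35 mL brought to 3150 μL → factor 3.15/0.35 = 9
Step 5: 0.1 mL + 0.7 mL = 0.8 mL total → factor 0.8/0.1 = 8
Step 6: 35 μL brought to 8.5 mL → factor 8500/35 = 242.86
Overall dilution factor = 4.7846 × 7 × 19.824 × 9 × 8 × 242.86 = 1.1609 × 10^7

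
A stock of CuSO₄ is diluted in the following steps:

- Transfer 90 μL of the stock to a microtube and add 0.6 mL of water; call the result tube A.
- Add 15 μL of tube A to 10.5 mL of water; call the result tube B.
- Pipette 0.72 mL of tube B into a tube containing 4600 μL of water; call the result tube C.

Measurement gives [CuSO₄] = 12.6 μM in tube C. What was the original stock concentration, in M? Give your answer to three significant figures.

Step 1: 90 μL + 0.6 mL = 690 μL total → factor 690/90 = 7.6667
Step 2: 15 μL + 10.5 mL = 10515 μL total → factor 10515/15 = 701
Step 3: 0.72 mL + 4600 μL = 5.32 mL total → factor 5.32/0.72 = 7.3889
Overall dilution factor = 7.6667 × 701 × 7.3889 = 39710
Stock = 12.6 μM × 39710 = 5.004 × 10^5 μM = 0.500 M

0.500 M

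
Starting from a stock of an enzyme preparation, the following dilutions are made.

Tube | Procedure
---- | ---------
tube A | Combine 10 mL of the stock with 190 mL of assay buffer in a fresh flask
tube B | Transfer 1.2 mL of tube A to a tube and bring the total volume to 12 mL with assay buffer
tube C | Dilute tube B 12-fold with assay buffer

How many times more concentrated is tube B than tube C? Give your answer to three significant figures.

12.0

Step 1: 10 mL + 190 mL = 200 mL total → factor 200/10 = 20
Step 2: 1.2 mL brought to 12 mL → factor 12/1.2 = 10
Step 3: 12-fold → factor 12
Dilution factor to tube B = 200; to tube C = 2400
[tube B]/[tube C] = (factor to tube C)/(factor to tube B) = 2400/200 = 12.0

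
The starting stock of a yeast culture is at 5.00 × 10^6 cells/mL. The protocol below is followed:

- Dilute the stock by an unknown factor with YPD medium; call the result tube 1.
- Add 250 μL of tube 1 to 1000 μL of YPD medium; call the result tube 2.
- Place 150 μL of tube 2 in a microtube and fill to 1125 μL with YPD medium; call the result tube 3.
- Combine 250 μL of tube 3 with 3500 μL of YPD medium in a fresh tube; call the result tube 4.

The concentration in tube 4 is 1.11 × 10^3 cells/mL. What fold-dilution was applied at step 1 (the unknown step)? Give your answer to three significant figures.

Step 1: unknown factor x
Step 2: 250 μL + 1000 μL = 1250 μL total → factor 1250/250 = 5
Step 3: 150 μL brought to 1125 μL → factor 1125/150 = 7.5
Step 4: 250 μL + 3500 μL = 3750 μL total → factor 3750/250 = 15
Product of known-step factors = 562.5
Overall factor = 5.00 × 10^6 cells/mL / (1.11 × 10^3 cells/mL) = 4504.5
x = 4504.5 / 562.5 = 8.01

8.01-fold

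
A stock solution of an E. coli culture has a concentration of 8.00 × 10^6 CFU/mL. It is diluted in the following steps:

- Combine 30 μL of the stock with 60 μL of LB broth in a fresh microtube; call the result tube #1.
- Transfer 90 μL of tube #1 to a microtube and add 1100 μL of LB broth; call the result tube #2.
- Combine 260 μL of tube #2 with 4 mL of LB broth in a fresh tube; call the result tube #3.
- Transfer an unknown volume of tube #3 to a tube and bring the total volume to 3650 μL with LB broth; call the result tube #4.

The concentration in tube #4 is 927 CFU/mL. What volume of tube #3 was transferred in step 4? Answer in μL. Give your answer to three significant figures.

275 μL

Step 1: 30 μL + 60 μL = 90 μL total → factor 90/30 = 3
Step 2: 90 μL + 1100 μL = 1190 μL total → factor 1190/90 = 13.222
Step 3: 260 μL + 4 mL = 4260 μL total → factor 4260/260 = 16.385
Step 4: v brought to 3650 μL → factor = 3650 μL/v
Product of known-step factors = 649.92
Overall factor = 8.00 × 10^6 CFU/mL / (927 CFU/mL) = 8630
Step-4 factor = 8630 / 649.92 = 13.278
v = 3650 μL / 13.278 = 275 μL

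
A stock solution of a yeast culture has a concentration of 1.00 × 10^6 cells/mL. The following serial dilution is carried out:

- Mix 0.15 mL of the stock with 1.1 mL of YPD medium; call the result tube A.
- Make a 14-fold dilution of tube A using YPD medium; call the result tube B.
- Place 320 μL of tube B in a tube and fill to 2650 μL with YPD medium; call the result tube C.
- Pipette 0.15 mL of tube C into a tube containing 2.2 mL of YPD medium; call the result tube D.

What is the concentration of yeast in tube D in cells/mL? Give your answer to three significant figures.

66.1 cells/mL

Step 1: 0.15 mL + 1.1 mL = 1.25 mL total → factor 1.25/0.15 = 8.3333
Step 2: 14-fold → factor 14
Step 3: 320 μL brought to 2650 μL → factor 2650/320 = 8.2812
Step 4: 0.15 mL + 2.2 mL = 2.35 mL total → factor 2.35/0.15 = 15.667
Overall dilution factor = 8.3333 × 14 × 8.2812 × 15.667 = 15136
Final = 1.00 × 10^6 cells/mL / 15136 = 66.1 cells/mL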